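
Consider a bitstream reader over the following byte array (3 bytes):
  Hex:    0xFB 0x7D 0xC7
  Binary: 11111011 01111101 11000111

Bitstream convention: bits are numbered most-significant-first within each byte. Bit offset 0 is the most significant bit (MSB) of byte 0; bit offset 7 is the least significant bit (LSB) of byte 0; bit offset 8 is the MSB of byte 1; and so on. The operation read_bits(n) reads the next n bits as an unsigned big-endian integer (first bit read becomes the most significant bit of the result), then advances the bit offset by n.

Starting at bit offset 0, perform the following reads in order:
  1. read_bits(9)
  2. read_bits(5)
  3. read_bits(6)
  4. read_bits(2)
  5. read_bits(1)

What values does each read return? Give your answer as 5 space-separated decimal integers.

Answer: 502 31 28 1 1

Derivation:
Read 1: bits[0:9] width=9 -> value=502 (bin 111110110); offset now 9 = byte 1 bit 1; 15 bits remain
Read 2: bits[9:14] width=5 -> value=31 (bin 11111); offset now 14 = byte 1 bit 6; 10 bits remain
Read 3: bits[14:20] width=6 -> value=28 (bin 011100); offset now 20 = byte 2 bit 4; 4 bits remain
Read 4: bits[20:22] width=2 -> value=1 (bin 01); offset now 22 = byte 2 bit 6; 2 bits remain
Read 5: bits[22:23] width=1 -> value=1 (bin 1); offset now 23 = byte 2 bit 7; 1 bits remain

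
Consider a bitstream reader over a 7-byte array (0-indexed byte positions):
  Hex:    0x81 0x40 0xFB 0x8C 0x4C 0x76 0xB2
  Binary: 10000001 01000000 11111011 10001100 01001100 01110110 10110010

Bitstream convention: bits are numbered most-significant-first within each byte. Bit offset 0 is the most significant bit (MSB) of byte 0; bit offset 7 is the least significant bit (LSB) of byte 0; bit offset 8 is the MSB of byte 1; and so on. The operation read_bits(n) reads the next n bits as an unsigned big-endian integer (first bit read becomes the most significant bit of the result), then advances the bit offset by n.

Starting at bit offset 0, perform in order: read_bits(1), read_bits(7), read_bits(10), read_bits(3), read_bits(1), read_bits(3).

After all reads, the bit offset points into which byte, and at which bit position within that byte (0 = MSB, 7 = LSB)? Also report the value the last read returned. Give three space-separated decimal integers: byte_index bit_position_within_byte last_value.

Answer: 3 1 7

Derivation:
Read 1: bits[0:1] width=1 -> value=1 (bin 1); offset now 1 = byte 0 bit 1; 55 bits remain
Read 2: bits[1:8] width=7 -> value=1 (bin 0000001); offset now 8 = byte 1 bit 0; 48 bits remain
Read 3: bits[8:18] width=10 -> value=259 (bin 0100000011); offset now 18 = byte 2 bit 2; 38 bits remain
Read 4: bits[18:21] width=3 -> value=7 (bin 111); offset now 21 = byte 2 bit 5; 35 bits remain
Read 5: bits[21:22] width=1 -> value=0 (bin 0); offset now 22 = byte 2 bit 6; 34 bits remain
Read 6: bits[22:25] width=3 -> value=7 (bin 111); offset now 25 = byte 3 bit 1; 31 bits remain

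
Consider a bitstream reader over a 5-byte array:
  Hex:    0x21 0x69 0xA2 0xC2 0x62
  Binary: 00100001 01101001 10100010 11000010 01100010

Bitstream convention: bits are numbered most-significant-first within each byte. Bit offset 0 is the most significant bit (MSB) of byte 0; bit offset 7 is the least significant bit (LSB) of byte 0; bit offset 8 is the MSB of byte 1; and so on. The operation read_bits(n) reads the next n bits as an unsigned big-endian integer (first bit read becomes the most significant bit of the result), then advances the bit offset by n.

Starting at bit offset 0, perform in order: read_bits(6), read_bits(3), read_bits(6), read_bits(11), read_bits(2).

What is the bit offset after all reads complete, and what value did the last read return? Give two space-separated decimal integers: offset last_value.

Answer: 28 0

Derivation:
Read 1: bits[0:6] width=6 -> value=8 (bin 001000); offset now 6 = byte 0 bit 6; 34 bits remain
Read 2: bits[6:9] width=3 -> value=2 (bin 010); offset now 9 = byte 1 bit 1; 31 bits remain
Read 3: bits[9:15] width=6 -> value=52 (bin 110100); offset now 15 = byte 1 bit 7; 25 bits remain
Read 4: bits[15:26] width=11 -> value=1675 (bin 11010001011); offset now 26 = byte 3 bit 2; 14 bits remain
Read 5: bits[26:28] width=2 -> value=0 (bin 00); offset now 28 = byte 3 bit 4; 12 bits remain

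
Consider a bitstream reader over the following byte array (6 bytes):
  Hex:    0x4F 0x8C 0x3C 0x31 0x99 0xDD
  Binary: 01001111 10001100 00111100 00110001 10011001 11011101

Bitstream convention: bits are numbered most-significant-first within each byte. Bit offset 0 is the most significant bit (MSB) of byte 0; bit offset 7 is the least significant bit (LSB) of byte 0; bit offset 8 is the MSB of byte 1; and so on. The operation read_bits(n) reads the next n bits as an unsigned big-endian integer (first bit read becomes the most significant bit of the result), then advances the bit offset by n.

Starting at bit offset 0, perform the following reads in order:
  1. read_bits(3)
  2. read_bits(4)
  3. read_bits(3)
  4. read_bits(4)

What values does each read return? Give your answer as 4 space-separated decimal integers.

Answer: 2 7 6 3

Derivation:
Read 1: bits[0:3] width=3 -> value=2 (bin 010); offset now 3 = byte 0 bit 3; 45 bits remain
Read 2: bits[3:7] width=4 -> value=7 (bin 0111); offset now 7 = byte 0 bit 7; 41 bits remain
Read 3: bits[7:10] width=3 -> value=6 (bin 110); offset now 10 = byte 1 bit 2; 38 bits remain
Read 4: bits[10:14] width=4 -> value=3 (bin 0011); offset now 14 = byte 1 bit 6; 34 bits remain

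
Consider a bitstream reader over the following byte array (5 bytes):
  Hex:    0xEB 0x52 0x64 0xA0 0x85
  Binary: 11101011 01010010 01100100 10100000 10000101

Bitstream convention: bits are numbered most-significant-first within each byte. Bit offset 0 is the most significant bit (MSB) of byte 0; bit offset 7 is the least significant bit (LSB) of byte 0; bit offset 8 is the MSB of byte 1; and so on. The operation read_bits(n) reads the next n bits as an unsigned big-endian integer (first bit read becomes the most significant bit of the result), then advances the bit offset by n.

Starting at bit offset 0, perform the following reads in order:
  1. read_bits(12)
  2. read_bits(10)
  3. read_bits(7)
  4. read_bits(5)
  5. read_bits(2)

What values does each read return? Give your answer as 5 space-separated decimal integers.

Answer: 3765 153 20 2 0

Derivation:
Read 1: bits[0:12] width=12 -> value=3765 (bin 111010110101); offset now 12 = byte 1 bit 4; 28 bits remain
Read 2: bits[12:22] width=10 -> value=153 (bin 0010011001); offset now 22 = byte 2 bit 6; 18 bits remain
Read 3: bits[22:29] width=7 -> value=20 (bin 0010100); offset now 29 = byte 3 bit 5; 11 bits remain
Read 4: bits[29:34] width=5 -> value=2 (bin 00010); offset now 34 = byte 4 bit 2; 6 bits remain
Read 5: bits[34:36] width=2 -> value=0 (bin 00); offset now 36 = byte 4 bit 4; 4 bits remain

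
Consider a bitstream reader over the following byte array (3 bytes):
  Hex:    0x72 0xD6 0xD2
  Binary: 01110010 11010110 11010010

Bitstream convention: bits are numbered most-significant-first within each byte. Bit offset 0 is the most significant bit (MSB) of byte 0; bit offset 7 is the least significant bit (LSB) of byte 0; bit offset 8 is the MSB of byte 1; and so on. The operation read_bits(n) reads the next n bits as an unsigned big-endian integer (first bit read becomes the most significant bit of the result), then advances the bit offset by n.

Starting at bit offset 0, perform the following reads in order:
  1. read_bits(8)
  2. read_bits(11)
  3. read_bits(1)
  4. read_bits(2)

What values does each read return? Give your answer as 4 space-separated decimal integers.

Read 1: bits[0:8] width=8 -> value=114 (bin 01110010); offset now 8 = byte 1 bit 0; 16 bits remain
Read 2: bits[8:19] width=11 -> value=1718 (bin 11010110110); offset now 19 = byte 2 bit 3; 5 bits remain
Read 3: bits[19:20] width=1 -> value=1 (bin 1); offset now 20 = byte 2 bit 4; 4 bits remain
Read 4: bits[20:22] width=2 -> value=0 (bin 00); offset now 22 = byte 2 bit 6; 2 bits remain

Answer: 114 1718 1 0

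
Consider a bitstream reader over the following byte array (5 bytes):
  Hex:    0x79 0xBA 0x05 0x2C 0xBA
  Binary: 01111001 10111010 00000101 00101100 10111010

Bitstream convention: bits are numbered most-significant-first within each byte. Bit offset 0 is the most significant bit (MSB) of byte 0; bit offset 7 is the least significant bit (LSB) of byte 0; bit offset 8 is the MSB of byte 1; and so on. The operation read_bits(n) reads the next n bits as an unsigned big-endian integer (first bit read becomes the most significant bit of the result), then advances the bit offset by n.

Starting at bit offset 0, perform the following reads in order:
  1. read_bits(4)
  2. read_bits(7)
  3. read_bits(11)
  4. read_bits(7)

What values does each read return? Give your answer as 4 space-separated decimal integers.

Read 1: bits[0:4] width=4 -> value=7 (bin 0111); offset now 4 = byte 0 bit 4; 36 bits remain
Read 2: bits[4:11] width=7 -> value=77 (bin 1001101); offset now 11 = byte 1 bit 3; 29 bits remain
Read 3: bits[11:22] width=11 -> value=1665 (bin 11010000001); offset now 22 = byte 2 bit 6; 18 bits remain
Read 4: bits[22:29] width=7 -> value=37 (bin 0100101); offset now 29 = byte 3 bit 5; 11 bits remain

Answer: 7 77 1665 37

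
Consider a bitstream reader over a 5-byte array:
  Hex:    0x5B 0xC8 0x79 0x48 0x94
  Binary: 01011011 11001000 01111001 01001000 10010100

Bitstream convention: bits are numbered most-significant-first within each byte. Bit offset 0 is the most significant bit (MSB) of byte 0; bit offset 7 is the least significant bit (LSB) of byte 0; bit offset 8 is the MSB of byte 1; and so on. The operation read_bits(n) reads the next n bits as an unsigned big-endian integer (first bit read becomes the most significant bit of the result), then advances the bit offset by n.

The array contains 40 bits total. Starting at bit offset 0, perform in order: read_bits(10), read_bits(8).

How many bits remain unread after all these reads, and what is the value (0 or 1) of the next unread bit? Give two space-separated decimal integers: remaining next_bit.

Read 1: bits[0:10] width=10 -> value=367 (bin 0101101111); offset now 10 = byte 1 bit 2; 30 bits remain
Read 2: bits[10:18] width=8 -> value=33 (bin 00100001); offset now 18 = byte 2 bit 2; 22 bits remain

Answer: 22 1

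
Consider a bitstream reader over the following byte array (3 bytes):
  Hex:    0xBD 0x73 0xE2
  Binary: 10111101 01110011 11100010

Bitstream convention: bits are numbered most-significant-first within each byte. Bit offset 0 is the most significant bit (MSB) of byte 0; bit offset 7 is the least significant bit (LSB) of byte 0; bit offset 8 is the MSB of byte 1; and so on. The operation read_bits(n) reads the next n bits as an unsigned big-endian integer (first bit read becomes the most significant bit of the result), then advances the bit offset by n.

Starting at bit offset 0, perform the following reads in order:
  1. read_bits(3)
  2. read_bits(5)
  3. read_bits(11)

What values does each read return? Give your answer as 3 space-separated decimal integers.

Answer: 5 29 927

Derivation:
Read 1: bits[0:3] width=3 -> value=5 (bin 101); offset now 3 = byte 0 bit 3; 21 bits remain
Read 2: bits[3:8] width=5 -> value=29 (bin 11101); offset now 8 = byte 1 bit 0; 16 bits remain
Read 3: bits[8:19] width=11 -> value=927 (bin 01110011111); offset now 19 = byte 2 bit 3; 5 bits remain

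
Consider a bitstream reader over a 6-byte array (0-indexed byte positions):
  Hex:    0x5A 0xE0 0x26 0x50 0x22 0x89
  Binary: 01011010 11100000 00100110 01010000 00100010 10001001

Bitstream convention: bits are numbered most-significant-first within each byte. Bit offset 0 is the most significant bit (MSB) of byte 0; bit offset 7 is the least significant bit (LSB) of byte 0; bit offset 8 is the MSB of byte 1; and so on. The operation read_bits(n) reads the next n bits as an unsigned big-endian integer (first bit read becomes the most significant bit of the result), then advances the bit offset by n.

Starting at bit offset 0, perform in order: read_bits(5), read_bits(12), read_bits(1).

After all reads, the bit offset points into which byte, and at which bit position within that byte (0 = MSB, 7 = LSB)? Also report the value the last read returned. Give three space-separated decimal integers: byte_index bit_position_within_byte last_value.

Answer: 2 2 0

Derivation:
Read 1: bits[0:5] width=5 -> value=11 (bin 01011); offset now 5 = byte 0 bit 5; 43 bits remain
Read 2: bits[5:17] width=12 -> value=1472 (bin 010111000000); offset now 17 = byte 2 bit 1; 31 bits remain
Read 3: bits[17:18] width=1 -> value=0 (bin 0); offset now 18 = byte 2 bit 2; 30 bits remain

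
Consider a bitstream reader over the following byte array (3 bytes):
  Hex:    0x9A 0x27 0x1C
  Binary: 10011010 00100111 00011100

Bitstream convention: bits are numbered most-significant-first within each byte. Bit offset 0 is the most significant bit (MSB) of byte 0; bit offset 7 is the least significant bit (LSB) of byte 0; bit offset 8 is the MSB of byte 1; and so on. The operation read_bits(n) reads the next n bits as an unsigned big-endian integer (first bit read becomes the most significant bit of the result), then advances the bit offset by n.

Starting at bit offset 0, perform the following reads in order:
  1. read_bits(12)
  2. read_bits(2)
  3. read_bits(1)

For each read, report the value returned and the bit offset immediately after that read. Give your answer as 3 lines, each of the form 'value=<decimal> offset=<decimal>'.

Answer: value=2466 offset=12
value=1 offset=14
value=1 offset=15

Derivation:
Read 1: bits[0:12] width=12 -> value=2466 (bin 100110100010); offset now 12 = byte 1 bit 4; 12 bits remain
Read 2: bits[12:14] width=2 -> value=1 (bin 01); offset now 14 = byte 1 bit 6; 10 bits remain
Read 3: bits[14:15] width=1 -> value=1 (bin 1); offset now 15 = byte 1 bit 7; 9 bits remain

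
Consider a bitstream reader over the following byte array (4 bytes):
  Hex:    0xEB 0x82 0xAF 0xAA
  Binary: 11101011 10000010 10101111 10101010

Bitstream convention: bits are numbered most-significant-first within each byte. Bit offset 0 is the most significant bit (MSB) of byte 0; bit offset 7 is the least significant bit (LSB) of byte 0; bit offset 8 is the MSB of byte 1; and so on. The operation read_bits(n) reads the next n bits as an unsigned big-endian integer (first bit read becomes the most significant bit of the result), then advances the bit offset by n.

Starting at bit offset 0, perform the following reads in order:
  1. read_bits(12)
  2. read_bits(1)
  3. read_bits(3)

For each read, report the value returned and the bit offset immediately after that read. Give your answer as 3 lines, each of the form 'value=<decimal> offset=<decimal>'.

Read 1: bits[0:12] width=12 -> value=3768 (bin 111010111000); offset now 12 = byte 1 bit 4; 20 bits remain
Read 2: bits[12:13] width=1 -> value=0 (bin 0); offset now 13 = byte 1 bit 5; 19 bits remain
Read 3: bits[13:16] width=3 -> value=2 (bin 010); offset now 16 = byte 2 bit 0; 16 bits remain

Answer: value=3768 offset=12
value=0 offset=13
value=2 offset=16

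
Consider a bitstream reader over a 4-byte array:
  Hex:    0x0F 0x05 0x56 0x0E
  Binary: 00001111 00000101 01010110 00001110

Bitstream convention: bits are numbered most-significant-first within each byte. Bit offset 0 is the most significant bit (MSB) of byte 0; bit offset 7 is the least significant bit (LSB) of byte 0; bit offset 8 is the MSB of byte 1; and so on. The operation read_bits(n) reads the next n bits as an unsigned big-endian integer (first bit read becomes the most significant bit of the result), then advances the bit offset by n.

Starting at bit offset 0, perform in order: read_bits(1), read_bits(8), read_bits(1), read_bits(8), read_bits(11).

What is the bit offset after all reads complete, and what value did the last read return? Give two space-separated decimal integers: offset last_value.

Answer: 29 705

Derivation:
Read 1: bits[0:1] width=1 -> value=0 (bin 0); offset now 1 = byte 0 bit 1; 31 bits remain
Read 2: bits[1:9] width=8 -> value=30 (bin 00011110); offset now 9 = byte 1 bit 1; 23 bits remain
Read 3: bits[9:10] width=1 -> value=0 (bin 0); offset now 10 = byte 1 bit 2; 22 bits remain
Read 4: bits[10:18] width=8 -> value=21 (bin 00010101); offset now 18 = byte 2 bit 2; 14 bits remain
Read 5: bits[18:29] width=11 -> value=705 (bin 01011000001); offset now 29 = byte 3 bit 5; 3 bits remain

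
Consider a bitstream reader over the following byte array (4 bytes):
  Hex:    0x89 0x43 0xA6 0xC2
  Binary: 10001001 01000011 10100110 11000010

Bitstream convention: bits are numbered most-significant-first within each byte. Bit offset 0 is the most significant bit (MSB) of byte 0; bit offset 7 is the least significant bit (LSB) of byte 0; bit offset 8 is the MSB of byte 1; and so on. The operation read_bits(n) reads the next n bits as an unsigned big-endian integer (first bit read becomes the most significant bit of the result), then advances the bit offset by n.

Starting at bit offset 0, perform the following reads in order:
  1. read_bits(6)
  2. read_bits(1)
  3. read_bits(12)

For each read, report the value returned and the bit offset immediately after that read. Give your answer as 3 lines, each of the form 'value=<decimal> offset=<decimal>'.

Read 1: bits[0:6] width=6 -> value=34 (bin 100010); offset now 6 = byte 0 bit 6; 26 bits remain
Read 2: bits[6:7] width=1 -> value=0 (bin 0); offset now 7 = byte 0 bit 7; 25 bits remain
Read 3: bits[7:19] width=12 -> value=2589 (bin 101000011101); offset now 19 = byte 2 bit 3; 13 bits remain

Answer: value=34 offset=6
value=0 offset=7
value=2589 offset=19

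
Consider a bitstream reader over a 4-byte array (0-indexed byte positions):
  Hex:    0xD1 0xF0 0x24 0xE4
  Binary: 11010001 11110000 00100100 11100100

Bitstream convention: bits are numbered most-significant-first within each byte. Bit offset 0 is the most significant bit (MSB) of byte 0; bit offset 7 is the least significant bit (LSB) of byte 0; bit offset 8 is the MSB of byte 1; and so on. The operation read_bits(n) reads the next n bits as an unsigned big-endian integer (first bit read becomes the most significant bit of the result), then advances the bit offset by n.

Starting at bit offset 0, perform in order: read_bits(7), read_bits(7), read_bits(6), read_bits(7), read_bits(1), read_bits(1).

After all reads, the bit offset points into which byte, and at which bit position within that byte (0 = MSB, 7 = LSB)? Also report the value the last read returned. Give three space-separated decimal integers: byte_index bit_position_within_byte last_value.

Answer: 3 5 0

Derivation:
Read 1: bits[0:7] width=7 -> value=104 (bin 1101000); offset now 7 = byte 0 bit 7; 25 bits remain
Read 2: bits[7:14] width=7 -> value=124 (bin 1111100); offset now 14 = byte 1 bit 6; 18 bits remain
Read 3: bits[14:20] width=6 -> value=2 (bin 000010); offset now 20 = byte 2 bit 4; 12 bits remain
Read 4: bits[20:27] width=7 -> value=39 (bin 0100111); offset now 27 = byte 3 bit 3; 5 bits remain
Read 5: bits[27:28] width=1 -> value=0 (bin 0); offset now 28 = byte 3 bit 4; 4 bits remain
Read 6: bits[28:29] width=1 -> value=0 (bin 0); offset now 29 = byte 3 bit 5; 3 bits remain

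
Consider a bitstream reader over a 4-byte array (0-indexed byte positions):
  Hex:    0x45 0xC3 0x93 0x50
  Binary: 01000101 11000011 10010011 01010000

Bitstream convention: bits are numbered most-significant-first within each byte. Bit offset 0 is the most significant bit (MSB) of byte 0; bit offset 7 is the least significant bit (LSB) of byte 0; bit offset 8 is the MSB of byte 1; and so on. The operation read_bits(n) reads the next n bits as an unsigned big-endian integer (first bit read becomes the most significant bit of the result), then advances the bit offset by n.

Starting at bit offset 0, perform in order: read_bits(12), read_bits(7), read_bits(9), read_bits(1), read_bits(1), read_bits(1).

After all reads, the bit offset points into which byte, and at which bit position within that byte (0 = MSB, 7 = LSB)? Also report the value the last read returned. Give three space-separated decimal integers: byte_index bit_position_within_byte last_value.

Read 1: bits[0:12] width=12 -> value=1116 (bin 010001011100); offset now 12 = byte 1 bit 4; 20 bits remain
Read 2: bits[12:19] width=7 -> value=28 (bin 0011100); offset now 19 = byte 2 bit 3; 13 bits remain
Read 3: bits[19:28] width=9 -> value=309 (bin 100110101); offset now 28 = byte 3 bit 4; 4 bits remain
Read 4: bits[28:29] width=1 -> value=0 (bin 0); offset now 29 = byte 3 bit 5; 3 bits remain
Read 5: bits[29:30] width=1 -> value=0 (bin 0); offset now 30 = byte 3 bit 6; 2 bits remain
Read 6: bits[30:31] width=1 -> value=0 (bin 0); offset now 31 = byte 3 bit 7; 1 bits remain

Answer: 3 7 0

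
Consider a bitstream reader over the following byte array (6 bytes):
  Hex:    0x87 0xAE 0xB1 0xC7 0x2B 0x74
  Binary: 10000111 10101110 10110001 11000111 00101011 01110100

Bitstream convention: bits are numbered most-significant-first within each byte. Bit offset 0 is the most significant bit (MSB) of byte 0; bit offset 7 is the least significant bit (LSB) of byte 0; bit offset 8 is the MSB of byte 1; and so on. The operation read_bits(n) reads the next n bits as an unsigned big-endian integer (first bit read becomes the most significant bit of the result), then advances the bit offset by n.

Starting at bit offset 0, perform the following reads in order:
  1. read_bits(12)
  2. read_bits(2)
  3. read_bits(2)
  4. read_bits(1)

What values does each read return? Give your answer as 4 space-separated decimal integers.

Read 1: bits[0:12] width=12 -> value=2170 (bin 100001111010); offset now 12 = byte 1 bit 4; 36 bits remain
Read 2: bits[12:14] width=2 -> value=3 (bin 11); offset now 14 = byte 1 bit 6; 34 bits remain
Read 3: bits[14:16] width=2 -> value=2 (bin 10); offset now 16 = byte 2 bit 0; 32 bits remain
Read 4: bits[16:17] width=1 -> value=1 (bin 1); offset now 17 = byte 2 bit 1; 31 bits remain

Answer: 2170 3 2 1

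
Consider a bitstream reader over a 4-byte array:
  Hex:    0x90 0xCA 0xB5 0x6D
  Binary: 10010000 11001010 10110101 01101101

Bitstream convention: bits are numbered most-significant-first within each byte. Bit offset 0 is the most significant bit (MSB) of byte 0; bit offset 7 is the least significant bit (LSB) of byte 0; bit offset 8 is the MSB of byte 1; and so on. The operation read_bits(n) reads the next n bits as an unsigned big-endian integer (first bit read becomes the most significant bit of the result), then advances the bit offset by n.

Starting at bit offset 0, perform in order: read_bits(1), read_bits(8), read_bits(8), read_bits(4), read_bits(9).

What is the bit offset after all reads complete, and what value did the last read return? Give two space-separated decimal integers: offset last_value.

Read 1: bits[0:1] width=1 -> value=1 (bin 1); offset now 1 = byte 0 bit 1; 31 bits remain
Read 2: bits[1:9] width=8 -> value=33 (bin 00100001); offset now 9 = byte 1 bit 1; 23 bits remain
Read 3: bits[9:17] width=8 -> value=149 (bin 10010101); offset now 17 = byte 2 bit 1; 15 bits remain
Read 4: bits[17:21] width=4 -> value=6 (bin 0110); offset now 21 = byte 2 bit 5; 11 bits remain
Read 5: bits[21:30] width=9 -> value=347 (bin 101011011); offset now 30 = byte 3 bit 6; 2 bits remain

Answer: 30 347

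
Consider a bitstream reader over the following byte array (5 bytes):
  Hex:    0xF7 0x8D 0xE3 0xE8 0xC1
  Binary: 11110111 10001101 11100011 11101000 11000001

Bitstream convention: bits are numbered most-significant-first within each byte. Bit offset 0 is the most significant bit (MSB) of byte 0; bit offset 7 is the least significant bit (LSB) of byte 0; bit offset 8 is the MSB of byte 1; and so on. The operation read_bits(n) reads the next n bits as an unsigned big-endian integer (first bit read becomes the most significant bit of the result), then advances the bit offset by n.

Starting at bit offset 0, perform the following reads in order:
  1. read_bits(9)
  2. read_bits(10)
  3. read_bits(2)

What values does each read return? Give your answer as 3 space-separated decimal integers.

Read 1: bits[0:9] width=9 -> value=495 (bin 111101111); offset now 9 = byte 1 bit 1; 31 bits remain
Read 2: bits[9:19] width=10 -> value=111 (bin 0001101111); offset now 19 = byte 2 bit 3; 21 bits remain
Read 3: bits[19:21] width=2 -> value=0 (bin 00); offset now 21 = byte 2 bit 5; 19 bits remain

Answer: 495 111 0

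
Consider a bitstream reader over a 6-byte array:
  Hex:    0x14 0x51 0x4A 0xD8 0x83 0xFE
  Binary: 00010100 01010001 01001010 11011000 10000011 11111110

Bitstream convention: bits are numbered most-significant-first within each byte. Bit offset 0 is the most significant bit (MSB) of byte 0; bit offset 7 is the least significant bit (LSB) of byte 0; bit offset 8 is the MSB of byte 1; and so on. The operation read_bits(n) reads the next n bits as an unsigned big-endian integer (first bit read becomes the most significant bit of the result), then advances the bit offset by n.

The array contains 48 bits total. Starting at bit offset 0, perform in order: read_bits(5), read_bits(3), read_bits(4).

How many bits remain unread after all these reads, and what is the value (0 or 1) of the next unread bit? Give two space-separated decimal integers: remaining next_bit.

Answer: 36 0

Derivation:
Read 1: bits[0:5] width=5 -> value=2 (bin 00010); offset now 5 = byte 0 bit 5; 43 bits remain
Read 2: bits[5:8] width=3 -> value=4 (bin 100); offset now 8 = byte 1 bit 0; 40 bits remain
Read 3: bits[8:12] width=4 -> value=5 (bin 0101); offset now 12 = byte 1 bit 4; 36 bits remain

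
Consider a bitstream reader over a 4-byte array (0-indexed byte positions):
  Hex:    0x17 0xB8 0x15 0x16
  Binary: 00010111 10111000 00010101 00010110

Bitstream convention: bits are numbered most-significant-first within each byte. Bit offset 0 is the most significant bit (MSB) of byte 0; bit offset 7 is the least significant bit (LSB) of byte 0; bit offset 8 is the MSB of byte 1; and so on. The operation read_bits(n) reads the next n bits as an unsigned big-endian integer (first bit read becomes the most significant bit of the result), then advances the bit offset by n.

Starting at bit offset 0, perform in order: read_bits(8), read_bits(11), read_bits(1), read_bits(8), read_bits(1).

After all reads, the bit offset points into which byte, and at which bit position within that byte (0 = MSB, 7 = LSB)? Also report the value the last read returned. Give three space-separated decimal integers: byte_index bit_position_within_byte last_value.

Read 1: bits[0:8] width=8 -> value=23 (bin 00010111); offset now 8 = byte 1 bit 0; 24 bits remain
Read 2: bits[8:19] width=11 -> value=1472 (bin 10111000000); offset now 19 = byte 2 bit 3; 13 bits remain
Read 3: bits[19:20] width=1 -> value=1 (bin 1); offset now 20 = byte 2 bit 4; 12 bits remain
Read 4: bits[20:28] width=8 -> value=81 (bin 01010001); offset now 28 = byte 3 bit 4; 4 bits remain
Read 5: bits[28:29] width=1 -> value=0 (bin 0); offset now 29 = byte 3 bit 5; 3 bits remain

Answer: 3 5 0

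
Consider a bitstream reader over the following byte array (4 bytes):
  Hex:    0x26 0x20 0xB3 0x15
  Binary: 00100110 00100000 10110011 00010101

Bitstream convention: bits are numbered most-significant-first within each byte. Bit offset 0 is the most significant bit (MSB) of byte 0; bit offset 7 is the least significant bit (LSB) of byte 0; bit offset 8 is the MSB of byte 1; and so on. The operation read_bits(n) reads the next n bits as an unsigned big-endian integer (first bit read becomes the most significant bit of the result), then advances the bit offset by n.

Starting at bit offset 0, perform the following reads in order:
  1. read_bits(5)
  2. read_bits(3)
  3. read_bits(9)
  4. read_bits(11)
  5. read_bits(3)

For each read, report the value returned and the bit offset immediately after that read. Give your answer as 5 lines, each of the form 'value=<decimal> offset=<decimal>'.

Answer: value=4 offset=5
value=6 offset=8
value=65 offset=17
value=817 offset=28
value=2 offset=31

Derivation:
Read 1: bits[0:5] width=5 -> value=4 (bin 00100); offset now 5 = byte 0 bit 5; 27 bits remain
Read 2: bits[5:8] width=3 -> value=6 (bin 110); offset now 8 = byte 1 bit 0; 24 bits remain
Read 3: bits[8:17] width=9 -> value=65 (bin 001000001); offset now 17 = byte 2 bit 1; 15 bits remain
Read 4: bits[17:28] width=11 -> value=817 (bin 01100110001); offset now 28 = byte 3 bit 4; 4 bits remain
Read 5: bits[28:31] width=3 -> value=2 (bin 010); offset now 31 = byte 3 bit 7; 1 bits remain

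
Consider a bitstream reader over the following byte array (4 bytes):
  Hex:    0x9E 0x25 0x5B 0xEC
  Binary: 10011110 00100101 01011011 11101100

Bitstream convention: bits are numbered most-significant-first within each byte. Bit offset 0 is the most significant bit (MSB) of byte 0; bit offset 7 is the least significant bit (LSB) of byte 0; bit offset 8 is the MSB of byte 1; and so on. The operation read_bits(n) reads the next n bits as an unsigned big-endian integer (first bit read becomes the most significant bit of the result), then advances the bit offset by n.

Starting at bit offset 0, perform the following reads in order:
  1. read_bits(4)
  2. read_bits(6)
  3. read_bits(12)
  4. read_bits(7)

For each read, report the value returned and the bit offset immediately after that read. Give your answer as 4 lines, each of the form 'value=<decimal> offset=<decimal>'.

Answer: value=9 offset=4
value=56 offset=10
value=2390 offset=22
value=125 offset=29

Derivation:
Read 1: bits[0:4] width=4 -> value=9 (bin 1001); offset now 4 = byte 0 bit 4; 28 bits remain
Read 2: bits[4:10] width=6 -> value=56 (bin 111000); offset now 10 = byte 1 bit 2; 22 bits remain
Read 3: bits[10:22] width=12 -> value=2390 (bin 100101010110); offset now 22 = byte 2 bit 6; 10 bits remain
Read 4: bits[22:29] width=7 -> value=125 (bin 1111101); offset now 29 = byte 3 bit 5; 3 bits remain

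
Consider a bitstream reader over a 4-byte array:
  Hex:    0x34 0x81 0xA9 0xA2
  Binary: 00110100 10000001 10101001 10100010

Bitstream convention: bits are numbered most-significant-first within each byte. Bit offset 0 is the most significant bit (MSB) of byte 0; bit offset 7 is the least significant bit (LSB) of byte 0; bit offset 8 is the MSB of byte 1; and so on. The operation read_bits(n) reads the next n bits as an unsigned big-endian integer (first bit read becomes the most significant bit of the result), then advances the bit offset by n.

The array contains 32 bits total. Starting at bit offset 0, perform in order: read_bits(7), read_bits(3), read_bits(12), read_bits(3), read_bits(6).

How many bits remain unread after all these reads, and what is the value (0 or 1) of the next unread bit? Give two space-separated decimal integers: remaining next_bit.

Answer: 1 0

Derivation:
Read 1: bits[0:7] width=7 -> value=26 (bin 0011010); offset now 7 = byte 0 bit 7; 25 bits remain
Read 2: bits[7:10] width=3 -> value=2 (bin 010); offset now 10 = byte 1 bit 2; 22 bits remain
Read 3: bits[10:22] width=12 -> value=106 (bin 000001101010); offset now 22 = byte 2 bit 6; 10 bits remain
Read 4: bits[22:25] width=3 -> value=3 (bin 011); offset now 25 = byte 3 bit 1; 7 bits remain
Read 5: bits[25:31] width=6 -> value=17 (bin 010001); offset now 31 = byte 3 bit 7; 1 bits remain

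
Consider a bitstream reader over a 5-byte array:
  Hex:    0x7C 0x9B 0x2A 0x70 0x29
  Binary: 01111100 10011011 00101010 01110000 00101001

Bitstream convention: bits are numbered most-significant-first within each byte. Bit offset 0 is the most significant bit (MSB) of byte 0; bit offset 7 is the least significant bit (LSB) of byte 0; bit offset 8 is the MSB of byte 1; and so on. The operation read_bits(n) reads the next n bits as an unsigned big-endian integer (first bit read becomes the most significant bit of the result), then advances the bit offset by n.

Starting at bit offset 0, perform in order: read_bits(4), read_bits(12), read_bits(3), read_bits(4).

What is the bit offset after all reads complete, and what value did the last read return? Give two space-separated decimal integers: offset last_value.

Answer: 23 5

Derivation:
Read 1: bits[0:4] width=4 -> value=7 (bin 0111); offset now 4 = byte 0 bit 4; 36 bits remain
Read 2: bits[4:16] width=12 -> value=3227 (bin 110010011011); offset now 16 = byte 2 bit 0; 24 bits remain
Read 3: bits[16:19] width=3 -> value=1 (bin 001); offset now 19 = byte 2 bit 3; 21 bits remain
Read 4: bits[19:23] width=4 -> value=5 (bin 0101); offset now 23 = byte 2 bit 7; 17 bits remain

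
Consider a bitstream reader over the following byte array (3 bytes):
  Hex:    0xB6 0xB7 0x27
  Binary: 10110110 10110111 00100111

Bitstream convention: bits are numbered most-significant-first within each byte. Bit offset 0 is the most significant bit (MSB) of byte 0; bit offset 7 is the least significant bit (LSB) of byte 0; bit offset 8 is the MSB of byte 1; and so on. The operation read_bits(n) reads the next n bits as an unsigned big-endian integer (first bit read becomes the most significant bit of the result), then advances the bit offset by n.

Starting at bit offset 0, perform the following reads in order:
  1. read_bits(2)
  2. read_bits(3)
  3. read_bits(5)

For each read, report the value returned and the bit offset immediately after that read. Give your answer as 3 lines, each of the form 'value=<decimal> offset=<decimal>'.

Answer: value=2 offset=2
value=6 offset=5
value=26 offset=10

Derivation:
Read 1: bits[0:2] width=2 -> value=2 (bin 10); offset now 2 = byte 0 bit 2; 22 bits remain
Read 2: bits[2:5] width=3 -> value=6 (bin 110); offset now 5 = byte 0 bit 5; 19 bits remain
Read 3: bits[5:10] width=5 -> value=26 (bin 11010); offset now 10 = byte 1 bit 2; 14 bits remain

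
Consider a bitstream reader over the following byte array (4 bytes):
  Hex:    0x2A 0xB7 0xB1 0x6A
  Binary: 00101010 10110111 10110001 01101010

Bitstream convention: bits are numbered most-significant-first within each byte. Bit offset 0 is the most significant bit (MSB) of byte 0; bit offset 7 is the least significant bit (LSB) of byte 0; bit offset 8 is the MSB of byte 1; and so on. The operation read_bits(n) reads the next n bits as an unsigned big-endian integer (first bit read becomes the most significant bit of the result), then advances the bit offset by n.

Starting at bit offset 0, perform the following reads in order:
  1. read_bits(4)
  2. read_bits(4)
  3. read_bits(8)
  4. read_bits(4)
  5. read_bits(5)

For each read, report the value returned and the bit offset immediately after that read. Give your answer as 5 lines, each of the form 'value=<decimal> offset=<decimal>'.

Read 1: bits[0:4] width=4 -> value=2 (bin 0010); offset now 4 = byte 0 bit 4; 28 bits remain
Read 2: bits[4:8] width=4 -> value=10 (bin 1010); offset now 8 = byte 1 bit 0; 24 bits remain
Read 3: bits[8:16] width=8 -> value=183 (bin 10110111); offset now 16 = byte 2 bit 0; 16 bits remain
Read 4: bits[16:20] width=4 -> value=11 (bin 1011); offset now 20 = byte 2 bit 4; 12 bits remain
Read 5: bits[20:25] width=5 -> value=2 (bin 00010); offset now 25 = byte 3 bit 1; 7 bits remain

Answer: value=2 offset=4
value=10 offset=8
value=183 offset=16
value=11 offset=20
value=2 offset=25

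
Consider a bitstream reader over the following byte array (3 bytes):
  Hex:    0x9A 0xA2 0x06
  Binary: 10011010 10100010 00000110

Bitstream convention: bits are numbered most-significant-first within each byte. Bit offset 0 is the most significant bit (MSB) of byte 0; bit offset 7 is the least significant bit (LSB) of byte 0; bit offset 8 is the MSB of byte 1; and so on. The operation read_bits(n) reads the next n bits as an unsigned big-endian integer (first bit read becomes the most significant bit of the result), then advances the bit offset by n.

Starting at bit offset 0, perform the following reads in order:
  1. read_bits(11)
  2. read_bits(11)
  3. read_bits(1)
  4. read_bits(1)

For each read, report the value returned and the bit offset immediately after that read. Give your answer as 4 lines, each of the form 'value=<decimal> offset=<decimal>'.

Answer: value=1237 offset=11
value=129 offset=22
value=1 offset=23
value=0 offset=24

Derivation:
Read 1: bits[0:11] width=11 -> value=1237 (bin 10011010101); offset now 11 = byte 1 bit 3; 13 bits remain
Read 2: bits[11:22] width=11 -> value=129 (bin 00010000001); offset now 22 = byte 2 bit 6; 2 bits remain
Read 3: bits[22:23] width=1 -> value=1 (bin 1); offset now 23 = byte 2 bit 7; 1 bits remain
Read 4: bits[23:24] width=1 -> value=0 (bin 0); offset now 24 = byte 3 bit 0; 0 bits remain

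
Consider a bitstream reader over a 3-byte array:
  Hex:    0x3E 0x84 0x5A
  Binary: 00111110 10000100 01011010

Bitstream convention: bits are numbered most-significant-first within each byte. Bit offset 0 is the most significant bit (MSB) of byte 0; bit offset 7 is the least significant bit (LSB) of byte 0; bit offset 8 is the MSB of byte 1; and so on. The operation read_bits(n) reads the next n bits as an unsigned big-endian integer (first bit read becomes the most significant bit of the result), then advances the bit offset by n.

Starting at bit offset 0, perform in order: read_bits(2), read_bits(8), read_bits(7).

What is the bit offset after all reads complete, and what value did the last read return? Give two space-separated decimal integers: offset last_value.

Read 1: bits[0:2] width=2 -> value=0 (bin 00); offset now 2 = byte 0 bit 2; 22 bits remain
Read 2: bits[2:10] width=8 -> value=250 (bin 11111010); offset now 10 = byte 1 bit 2; 14 bits remain
Read 3: bits[10:17] width=7 -> value=8 (bin 0001000); offset now 17 = byte 2 bit 1; 7 bits remain

Answer: 17 8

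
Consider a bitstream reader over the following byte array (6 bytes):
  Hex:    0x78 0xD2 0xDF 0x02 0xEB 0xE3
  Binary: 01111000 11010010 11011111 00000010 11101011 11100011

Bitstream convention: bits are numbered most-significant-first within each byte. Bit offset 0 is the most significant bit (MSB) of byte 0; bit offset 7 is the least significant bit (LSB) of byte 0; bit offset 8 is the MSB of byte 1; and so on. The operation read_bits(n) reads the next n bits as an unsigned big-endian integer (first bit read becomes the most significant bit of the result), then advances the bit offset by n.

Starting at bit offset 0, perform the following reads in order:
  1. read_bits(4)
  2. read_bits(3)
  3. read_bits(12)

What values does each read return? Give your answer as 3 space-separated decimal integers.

Read 1: bits[0:4] width=4 -> value=7 (bin 0111); offset now 4 = byte 0 bit 4; 44 bits remain
Read 2: bits[4:7] width=3 -> value=4 (bin 100); offset now 7 = byte 0 bit 7; 41 bits remain
Read 3: bits[7:19] width=12 -> value=1686 (bin 011010010110); offset now 19 = byte 2 bit 3; 29 bits remain

Answer: 7 4 1686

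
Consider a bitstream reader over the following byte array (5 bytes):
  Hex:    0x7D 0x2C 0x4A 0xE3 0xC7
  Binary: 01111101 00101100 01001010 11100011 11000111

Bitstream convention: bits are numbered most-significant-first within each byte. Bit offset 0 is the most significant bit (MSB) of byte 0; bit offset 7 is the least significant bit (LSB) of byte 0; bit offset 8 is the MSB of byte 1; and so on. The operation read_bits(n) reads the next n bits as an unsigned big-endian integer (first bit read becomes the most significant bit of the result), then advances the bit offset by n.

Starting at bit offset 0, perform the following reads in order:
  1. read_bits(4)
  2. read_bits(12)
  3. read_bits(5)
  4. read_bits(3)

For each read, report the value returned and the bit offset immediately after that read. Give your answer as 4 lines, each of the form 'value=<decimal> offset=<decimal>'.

Read 1: bits[0:4] width=4 -> value=7 (bin 0111); offset now 4 = byte 0 bit 4; 36 bits remain
Read 2: bits[4:16] width=12 -> value=3372 (bin 110100101100); offset now 16 = byte 2 bit 0; 24 bits remain
Read 3: bits[16:21] width=5 -> value=9 (bin 01001); offset now 21 = byte 2 bit 5; 19 bits remain
Read 4: bits[21:24] width=3 -> value=2 (bin 010); offset now 24 = byte 3 bit 0; 16 bits remain

Answer: value=7 offset=4
value=3372 offset=16
value=9 offset=21
value=2 offset=24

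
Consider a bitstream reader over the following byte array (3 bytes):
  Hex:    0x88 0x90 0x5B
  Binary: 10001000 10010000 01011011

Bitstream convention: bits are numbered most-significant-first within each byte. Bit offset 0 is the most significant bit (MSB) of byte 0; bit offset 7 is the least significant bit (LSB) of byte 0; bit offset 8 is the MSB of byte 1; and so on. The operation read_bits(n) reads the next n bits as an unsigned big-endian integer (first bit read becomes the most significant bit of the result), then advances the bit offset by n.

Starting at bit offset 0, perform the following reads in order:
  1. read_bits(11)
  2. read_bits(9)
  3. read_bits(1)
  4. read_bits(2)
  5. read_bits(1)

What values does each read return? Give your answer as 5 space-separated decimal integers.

Read 1: bits[0:11] width=11 -> value=1092 (bin 10001000100); offset now 11 = byte 1 bit 3; 13 bits remain
Read 2: bits[11:20] width=9 -> value=261 (bin 100000101); offset now 20 = byte 2 bit 4; 4 bits remain
Read 3: bits[20:21] width=1 -> value=1 (bin 1); offset now 21 = byte 2 bit 5; 3 bits remain
Read 4: bits[21:23] width=2 -> value=1 (bin 01); offset now 23 = byte 2 bit 7; 1 bits remain
Read 5: bits[23:24] width=1 -> value=1 (bin 1); offset now 24 = byte 3 bit 0; 0 bits remain

Answer: 1092 261 1 1 1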